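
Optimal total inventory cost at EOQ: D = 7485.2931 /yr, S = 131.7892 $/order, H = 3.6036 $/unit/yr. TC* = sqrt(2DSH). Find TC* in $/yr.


2*D*S*H = 7109764.3455
TC* = sqrt(7109764.3455) = 2666.4141

2666.4141 $/yr


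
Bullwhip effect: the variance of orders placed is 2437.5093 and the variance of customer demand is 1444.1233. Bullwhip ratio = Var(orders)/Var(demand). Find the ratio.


BW = 2437.5093 / 1444.1233 = 1.6879

1.6879


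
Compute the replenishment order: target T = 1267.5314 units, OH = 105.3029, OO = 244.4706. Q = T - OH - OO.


Inventory position = OH + OO = 105.3029 + 244.4706 = 349.7735
Q = 1267.5314 - 349.7735 = 917.7579

917.7579 units


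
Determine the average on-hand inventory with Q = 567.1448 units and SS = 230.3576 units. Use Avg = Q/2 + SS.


Q/2 = 283.5724
Avg = 283.5724 + 230.3576 = 513.9300

513.9300 units


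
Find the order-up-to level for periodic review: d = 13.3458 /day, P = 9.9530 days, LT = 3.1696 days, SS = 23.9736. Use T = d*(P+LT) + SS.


P + LT = 13.1226
d*(P+LT) = 13.3458 * 13.1226 = 175.1316
T = 175.1316 + 23.9736 = 199.1052

199.1052 units


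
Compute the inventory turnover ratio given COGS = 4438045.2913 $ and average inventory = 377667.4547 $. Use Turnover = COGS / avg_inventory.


Turnover = 4438045.2913 / 377667.4547 = 11.7512

11.7512


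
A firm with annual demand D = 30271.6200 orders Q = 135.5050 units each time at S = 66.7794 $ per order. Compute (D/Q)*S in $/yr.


Number of orders = D/Q = 223.3985
Cost = 223.3985 * 66.7794 = 14918.4209

14918.4209 $/yr


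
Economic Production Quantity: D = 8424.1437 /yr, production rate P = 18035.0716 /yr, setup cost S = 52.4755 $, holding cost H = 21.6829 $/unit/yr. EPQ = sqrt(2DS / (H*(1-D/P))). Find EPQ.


1 - D/P = 1 - 0.4671 = 0.5329
H*(1-D/P) = 11.5549
2DS = 884122.3055
EPQ = sqrt(76515.1673) = 276.6138

276.6138 units


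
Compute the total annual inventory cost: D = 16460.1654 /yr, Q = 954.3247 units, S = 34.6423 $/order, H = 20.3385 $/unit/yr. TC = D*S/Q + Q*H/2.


Ordering cost = D*S/Q = 597.5094
Holding cost = Q*H/2 = 9704.7665
TC = 597.5094 + 9704.7665 = 10302.2759

10302.2759 $/yr


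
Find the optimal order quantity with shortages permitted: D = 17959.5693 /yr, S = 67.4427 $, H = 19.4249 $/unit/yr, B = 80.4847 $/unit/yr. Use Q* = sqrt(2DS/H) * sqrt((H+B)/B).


sqrt(2DS/H) = 353.1434
sqrt((H+B)/B) = 1.1142
Q* = 353.1434 * 1.1142 = 393.4576

393.4576 units


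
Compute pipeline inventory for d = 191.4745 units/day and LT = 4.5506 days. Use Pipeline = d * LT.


Pipeline = 191.4745 * 4.5506 = 871.3239

871.3239 units


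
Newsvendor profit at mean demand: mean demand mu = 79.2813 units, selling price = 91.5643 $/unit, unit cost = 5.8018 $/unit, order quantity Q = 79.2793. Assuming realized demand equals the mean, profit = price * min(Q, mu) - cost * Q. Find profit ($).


Sales at mu = min(79.2793, 79.2813) = 79.2793
Revenue = 91.5643 * 79.2793 = 7259.1536
Total cost = 5.8018 * 79.2793 = 459.9626
Profit = 7259.1536 - 459.9626 = 6799.1910

6799.1910 $


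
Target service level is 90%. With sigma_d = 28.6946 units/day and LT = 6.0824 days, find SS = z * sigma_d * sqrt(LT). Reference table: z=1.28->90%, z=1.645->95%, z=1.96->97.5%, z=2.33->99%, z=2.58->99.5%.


From the table, SL = 90% corresponds to z = 1.28
sqrt(LT) = sqrt(6.0824) = 2.4663
SS = 1.28 * 28.6946 * 2.4663 = 90.5832

90.5832 units


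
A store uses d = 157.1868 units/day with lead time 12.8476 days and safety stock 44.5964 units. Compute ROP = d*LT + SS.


d*LT = 157.1868 * 12.8476 = 2019.4731
ROP = 2019.4731 + 44.5964 = 2064.0695

2064.0695 units


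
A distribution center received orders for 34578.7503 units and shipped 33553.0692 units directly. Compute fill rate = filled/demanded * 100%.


FR = 33553.0692 / 34578.7503 * 100 = 97.0338

97.0338%


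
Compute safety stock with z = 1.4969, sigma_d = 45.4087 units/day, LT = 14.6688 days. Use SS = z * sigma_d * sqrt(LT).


sqrt(LT) = sqrt(14.6688) = 3.8300
SS = 1.4969 * 45.4087 * 3.8300 = 260.3330

260.3330 units


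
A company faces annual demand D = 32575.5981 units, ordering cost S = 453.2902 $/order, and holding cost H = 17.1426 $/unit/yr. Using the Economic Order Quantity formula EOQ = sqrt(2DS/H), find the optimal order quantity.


2*D*S = 2 * 32575.5981 * 453.2902 = 29532398.7557
2*D*S/H = 1722749.1020
EOQ = sqrt(1722749.1020) = 1312.5354

1312.5354 units


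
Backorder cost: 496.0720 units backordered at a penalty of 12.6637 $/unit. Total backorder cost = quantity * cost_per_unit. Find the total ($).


Total = 496.0720 * 12.6637 = 6282.1070

6282.1070 $


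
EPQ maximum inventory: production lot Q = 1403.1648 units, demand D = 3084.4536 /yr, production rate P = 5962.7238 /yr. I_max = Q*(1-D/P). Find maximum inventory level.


D/P = 0.5173
1 - D/P = 0.4827
I_max = 1403.1648 * 0.4827 = 677.3226

677.3226 units


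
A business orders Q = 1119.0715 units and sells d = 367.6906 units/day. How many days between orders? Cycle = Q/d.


Cycle = 1119.0715 / 367.6906 = 3.0435

3.0435 days


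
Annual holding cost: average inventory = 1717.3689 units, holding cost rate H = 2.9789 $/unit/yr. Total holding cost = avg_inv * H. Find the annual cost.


Cost = 1717.3689 * 2.9789 = 5115.8702

5115.8702 $/yr


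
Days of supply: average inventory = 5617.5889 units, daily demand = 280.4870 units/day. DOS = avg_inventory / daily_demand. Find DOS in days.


DOS = 5617.5889 / 280.4870 = 20.0280

20.0280 days


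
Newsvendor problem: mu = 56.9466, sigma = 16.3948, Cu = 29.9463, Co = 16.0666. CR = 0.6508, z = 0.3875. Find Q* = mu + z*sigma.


CR = Cu/(Cu+Co) = 29.9463/(29.9463+16.0666) = 0.6508
z = 0.3875
Q* = 56.9466 + 0.3875 * 16.3948 = 63.2996

63.2996 units


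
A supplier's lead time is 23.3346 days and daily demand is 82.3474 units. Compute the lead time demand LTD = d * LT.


LTD = 82.3474 * 23.3346 = 1921.5436

1921.5436 units


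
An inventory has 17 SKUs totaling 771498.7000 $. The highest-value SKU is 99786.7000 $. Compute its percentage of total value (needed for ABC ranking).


Top item = 99786.7000
Total = 771498.7000
Percentage = 99786.7000 / 771498.7000 * 100 = 12.9341

12.9341%


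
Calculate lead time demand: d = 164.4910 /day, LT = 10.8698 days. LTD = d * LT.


LTD = 164.4910 * 10.8698 = 1787.9843

1787.9843 units


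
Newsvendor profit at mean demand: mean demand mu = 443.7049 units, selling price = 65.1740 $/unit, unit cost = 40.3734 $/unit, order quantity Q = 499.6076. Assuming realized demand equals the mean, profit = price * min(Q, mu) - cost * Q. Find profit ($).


Sales at mu = min(499.6076, 443.7049) = 443.7049
Revenue = 65.1740 * 443.7049 = 28918.0232
Total cost = 40.3734 * 499.6076 = 20170.8575
Profit = 28918.0232 - 20170.8575 = 8747.1657

8747.1657 $


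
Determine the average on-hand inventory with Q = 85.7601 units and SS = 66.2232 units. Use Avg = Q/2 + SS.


Q/2 = 42.8800
Avg = 42.8800 + 66.2232 = 109.1033

109.1033 units


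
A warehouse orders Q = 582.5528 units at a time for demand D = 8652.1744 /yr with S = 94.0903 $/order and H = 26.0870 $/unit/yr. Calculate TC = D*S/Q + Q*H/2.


Ordering cost = D*S/Q = 1397.4453
Holding cost = Q*H/2 = 7598.5274
TC = 1397.4453 + 7598.5274 = 8995.9728

8995.9728 $/yr


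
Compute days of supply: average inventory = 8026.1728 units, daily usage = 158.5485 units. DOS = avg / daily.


DOS = 8026.1728 / 158.5485 = 50.6228

50.6228 days


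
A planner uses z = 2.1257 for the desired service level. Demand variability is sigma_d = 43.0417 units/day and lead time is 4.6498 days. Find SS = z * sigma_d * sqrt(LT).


sqrt(LT) = sqrt(4.6498) = 2.1563
SS = 2.1257 * 43.0417 * 2.1563 = 197.2916

197.2916 units


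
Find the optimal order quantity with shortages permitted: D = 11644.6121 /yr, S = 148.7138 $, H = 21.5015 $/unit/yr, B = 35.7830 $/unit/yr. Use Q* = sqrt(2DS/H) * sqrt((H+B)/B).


sqrt(2DS/H) = 401.3458
sqrt((H+B)/B) = 1.2653
Q* = 401.3458 * 1.2653 = 507.8073

507.8073 units


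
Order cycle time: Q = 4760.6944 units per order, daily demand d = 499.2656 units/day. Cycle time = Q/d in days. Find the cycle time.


Cycle = 4760.6944 / 499.2656 = 9.5354

9.5354 days


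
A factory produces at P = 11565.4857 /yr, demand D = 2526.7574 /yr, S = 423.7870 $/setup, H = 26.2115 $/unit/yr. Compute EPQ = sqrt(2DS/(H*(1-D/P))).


1 - D/P = 1 - 0.2185 = 0.7815
H*(1-D/P) = 20.4850
2DS = 2141613.8765
EPQ = sqrt(104545.6197) = 323.3352

323.3352 units


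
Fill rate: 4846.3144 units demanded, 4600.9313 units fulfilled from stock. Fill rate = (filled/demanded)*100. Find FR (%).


FR = 4600.9313 / 4846.3144 * 100 = 94.9367

94.9367%


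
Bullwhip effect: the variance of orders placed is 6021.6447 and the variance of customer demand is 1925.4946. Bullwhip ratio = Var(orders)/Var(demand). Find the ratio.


BW = 6021.6447 / 1925.4946 = 3.1273

3.1273


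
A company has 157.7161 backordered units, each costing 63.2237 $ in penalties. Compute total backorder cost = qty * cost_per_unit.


Total = 157.7161 * 63.2237 = 9971.3954

9971.3954 $


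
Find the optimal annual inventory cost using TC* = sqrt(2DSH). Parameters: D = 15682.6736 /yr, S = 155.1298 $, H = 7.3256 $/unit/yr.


2*D*S*H = 35644172.1989
TC* = sqrt(35644172.1989) = 5970.2740

5970.2740 $/yr


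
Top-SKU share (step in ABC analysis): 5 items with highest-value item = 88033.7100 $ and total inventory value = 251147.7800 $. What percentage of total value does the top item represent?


Top item = 88033.7100
Total = 251147.7800
Percentage = 88033.7100 / 251147.7800 * 100 = 35.0526

35.0526%


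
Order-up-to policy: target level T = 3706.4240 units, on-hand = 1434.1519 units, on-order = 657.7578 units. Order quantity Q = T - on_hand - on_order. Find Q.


Inventory position = OH + OO = 1434.1519 + 657.7578 = 2091.9097
Q = 3706.4240 - 2091.9097 = 1614.5143

1614.5143 units


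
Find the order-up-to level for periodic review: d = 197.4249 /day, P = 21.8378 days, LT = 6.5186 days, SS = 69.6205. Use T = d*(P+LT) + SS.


P + LT = 28.3564
d*(P+LT) = 197.4249 * 28.3564 = 5598.2594
T = 5598.2594 + 69.6205 = 5667.8799

5667.8799 units


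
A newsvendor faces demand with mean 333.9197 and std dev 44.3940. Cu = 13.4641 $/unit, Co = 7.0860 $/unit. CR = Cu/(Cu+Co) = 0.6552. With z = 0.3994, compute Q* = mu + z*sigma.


CR = Cu/(Cu+Co) = 13.4641/(13.4641+7.0860) = 0.6552
z = 0.3994
Q* = 333.9197 + 0.3994 * 44.3940 = 351.6507

351.6507 units


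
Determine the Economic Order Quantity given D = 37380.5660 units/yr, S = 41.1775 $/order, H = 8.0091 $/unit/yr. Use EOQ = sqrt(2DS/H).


2*D*S = 2 * 37380.5660 * 41.1775 = 3078476.5129
2*D*S/H = 384372.3406
EOQ = sqrt(384372.3406) = 619.9777

619.9777 units


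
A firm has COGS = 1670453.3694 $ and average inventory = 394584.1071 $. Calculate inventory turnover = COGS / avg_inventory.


Turnover = 1670453.3694 / 394584.1071 = 4.2335

4.2335


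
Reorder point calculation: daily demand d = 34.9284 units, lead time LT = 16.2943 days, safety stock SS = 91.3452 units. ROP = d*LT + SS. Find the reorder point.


d*LT = 34.9284 * 16.2943 = 569.1338
ROP = 569.1338 + 91.3452 = 660.4790

660.4790 units


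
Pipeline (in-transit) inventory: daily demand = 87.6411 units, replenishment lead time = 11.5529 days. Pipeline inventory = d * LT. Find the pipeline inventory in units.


Pipeline = 87.6411 * 11.5529 = 1012.5089

1012.5089 units


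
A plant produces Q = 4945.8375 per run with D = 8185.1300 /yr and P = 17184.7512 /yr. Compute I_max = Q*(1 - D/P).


D/P = 0.4763
1 - D/P = 0.5237
I_max = 4945.8375 * 0.5237 = 2590.1256

2590.1256 units


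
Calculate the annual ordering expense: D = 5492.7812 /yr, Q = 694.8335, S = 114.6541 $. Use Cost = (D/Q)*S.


Number of orders = D/Q = 7.9052
Cost = 7.9052 * 114.6541 = 906.3609

906.3609 $/yr


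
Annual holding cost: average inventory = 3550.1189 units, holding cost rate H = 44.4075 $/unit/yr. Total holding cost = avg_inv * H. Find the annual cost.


Cost = 3550.1189 * 44.4075 = 157651.9051

157651.9051 $/yr


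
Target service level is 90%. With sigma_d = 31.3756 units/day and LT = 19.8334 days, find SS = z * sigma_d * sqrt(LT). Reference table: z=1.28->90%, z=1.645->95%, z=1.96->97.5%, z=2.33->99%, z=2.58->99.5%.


From the table, SL = 90% corresponds to z = 1.28
sqrt(LT) = sqrt(19.8334) = 4.4535
SS = 1.28 * 31.3756 * 4.4535 = 178.8548

178.8548 units


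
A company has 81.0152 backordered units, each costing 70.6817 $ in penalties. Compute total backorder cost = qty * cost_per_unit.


Total = 81.0152 * 70.6817 = 5726.2921

5726.2921 $


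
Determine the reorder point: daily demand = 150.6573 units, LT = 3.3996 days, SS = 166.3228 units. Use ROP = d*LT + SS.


d*LT = 150.6573 * 3.3996 = 512.1746
ROP = 512.1746 + 166.3228 = 678.4974

678.4974 units


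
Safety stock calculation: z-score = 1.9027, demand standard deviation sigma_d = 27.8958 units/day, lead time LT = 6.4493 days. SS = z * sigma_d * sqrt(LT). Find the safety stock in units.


sqrt(LT) = sqrt(6.4493) = 2.5395
SS = 1.9027 * 27.8958 * 2.5395 = 134.7924

134.7924 units


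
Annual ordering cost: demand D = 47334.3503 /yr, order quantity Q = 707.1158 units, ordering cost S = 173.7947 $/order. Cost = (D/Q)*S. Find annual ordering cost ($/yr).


Number of orders = D/Q = 66.9400
Cost = 66.9400 * 173.7947 = 11633.8218

11633.8218 $/yr


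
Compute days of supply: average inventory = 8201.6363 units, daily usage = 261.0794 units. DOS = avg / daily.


DOS = 8201.6363 / 261.0794 = 31.4143

31.4143 days


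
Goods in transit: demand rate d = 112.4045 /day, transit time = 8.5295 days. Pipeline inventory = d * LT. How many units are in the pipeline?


Pipeline = 112.4045 * 8.5295 = 958.7542

958.7542 units


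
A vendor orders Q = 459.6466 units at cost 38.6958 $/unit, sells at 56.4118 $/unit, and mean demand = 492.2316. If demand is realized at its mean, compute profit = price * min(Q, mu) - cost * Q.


Sales at mu = min(459.6466, 492.2316) = 459.6466
Revenue = 56.4118 * 459.6466 = 25929.4921
Total cost = 38.6958 * 459.6466 = 17786.3929
Profit = 25929.4921 - 17786.3929 = 8143.0992

8143.0992 $


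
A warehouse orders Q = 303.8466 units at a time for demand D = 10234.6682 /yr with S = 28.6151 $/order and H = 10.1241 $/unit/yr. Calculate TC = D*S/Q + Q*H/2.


Ordering cost = D*S/Q = 963.8615
Holding cost = Q*H/2 = 1538.0867
TC = 963.8615 + 1538.0867 = 2501.9482

2501.9482 $/yr


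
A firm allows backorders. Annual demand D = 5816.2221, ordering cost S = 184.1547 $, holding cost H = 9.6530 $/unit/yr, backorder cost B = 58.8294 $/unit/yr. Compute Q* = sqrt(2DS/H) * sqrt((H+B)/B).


sqrt(2DS/H) = 471.0812
sqrt((H+B)/B) = 1.0789
Q* = 471.0812 * 1.0789 = 508.2624

508.2624 units


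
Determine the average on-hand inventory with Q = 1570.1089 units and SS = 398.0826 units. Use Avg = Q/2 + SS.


Q/2 = 785.0544
Avg = 785.0544 + 398.0826 = 1183.1371

1183.1371 units


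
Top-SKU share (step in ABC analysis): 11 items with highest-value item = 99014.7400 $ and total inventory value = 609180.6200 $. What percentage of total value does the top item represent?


Top item = 99014.7400
Total = 609180.6200
Percentage = 99014.7400 / 609180.6200 * 100 = 16.2538

16.2538%


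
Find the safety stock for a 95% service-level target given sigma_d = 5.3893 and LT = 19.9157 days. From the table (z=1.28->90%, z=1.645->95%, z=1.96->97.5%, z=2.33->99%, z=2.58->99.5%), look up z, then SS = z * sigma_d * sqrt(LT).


From the table, SL = 95% corresponds to z = 1.645
sqrt(LT) = sqrt(19.9157) = 4.4627
SS = 1.645 * 5.3893 * 4.4627 = 39.5636

39.5636 units


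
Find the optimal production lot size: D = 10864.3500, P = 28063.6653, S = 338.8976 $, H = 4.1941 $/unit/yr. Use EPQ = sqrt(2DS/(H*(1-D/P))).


1 - D/P = 1 - 0.3871 = 0.6129
H*(1-D/P) = 2.5704
2DS = 7363804.2811
EPQ = sqrt(2864815.7125) = 1692.5766

1692.5766 units


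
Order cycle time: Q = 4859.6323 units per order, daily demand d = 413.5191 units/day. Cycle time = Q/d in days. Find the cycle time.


Cycle = 4859.6323 / 413.5191 = 11.7519

11.7519 days


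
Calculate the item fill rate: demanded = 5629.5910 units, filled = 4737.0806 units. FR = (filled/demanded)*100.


FR = 4737.0806 / 5629.5910 * 100 = 84.1461

84.1461%


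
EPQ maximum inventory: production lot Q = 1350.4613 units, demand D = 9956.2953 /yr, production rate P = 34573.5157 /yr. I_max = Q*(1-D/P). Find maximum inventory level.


D/P = 0.2880
1 - D/P = 0.7120
I_max = 1350.4613 * 0.7120 = 961.5627

961.5627 units


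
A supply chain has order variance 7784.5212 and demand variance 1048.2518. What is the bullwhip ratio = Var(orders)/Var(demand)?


BW = 7784.5212 / 1048.2518 = 7.4262

7.4262


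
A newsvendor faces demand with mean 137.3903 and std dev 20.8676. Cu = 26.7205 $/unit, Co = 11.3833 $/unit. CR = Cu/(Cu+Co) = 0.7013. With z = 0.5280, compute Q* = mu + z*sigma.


CR = Cu/(Cu+Co) = 26.7205/(26.7205+11.3833) = 0.7013
z = 0.5280
Q* = 137.3903 + 0.5280 * 20.8676 = 148.4084

148.4084 units


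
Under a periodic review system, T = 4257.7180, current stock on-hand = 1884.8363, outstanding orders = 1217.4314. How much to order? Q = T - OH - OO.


Inventory position = OH + OO = 1884.8363 + 1217.4314 = 3102.2677
Q = 4257.7180 - 3102.2677 = 1155.4503

1155.4503 units


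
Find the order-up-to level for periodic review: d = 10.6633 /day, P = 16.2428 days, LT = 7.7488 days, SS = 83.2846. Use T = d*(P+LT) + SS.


P + LT = 23.9916
d*(P+LT) = 10.6633 * 23.9916 = 255.8296
T = 255.8296 + 83.2846 = 339.1142

339.1142 units


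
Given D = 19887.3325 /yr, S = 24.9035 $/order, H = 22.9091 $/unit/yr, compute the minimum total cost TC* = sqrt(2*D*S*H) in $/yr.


2*D*S*H = 22692113.4772
TC* = sqrt(22692113.4772) = 4763.6240

4763.6240 $/yr


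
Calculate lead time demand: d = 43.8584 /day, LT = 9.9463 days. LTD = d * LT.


LTD = 43.8584 * 9.9463 = 436.2288

436.2288 units


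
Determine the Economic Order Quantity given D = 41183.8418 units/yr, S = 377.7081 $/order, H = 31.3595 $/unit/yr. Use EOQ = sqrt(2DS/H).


2*D*S = 2 * 41183.8418 * 377.7081 = 31110941.2740
2*D*S/H = 992073.8938
EOQ = sqrt(992073.8938) = 996.0291

996.0291 units


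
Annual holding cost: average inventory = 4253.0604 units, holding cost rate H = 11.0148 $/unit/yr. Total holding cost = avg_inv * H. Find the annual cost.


Cost = 4253.0604 * 11.0148 = 46846.6097

46846.6097 $/yr


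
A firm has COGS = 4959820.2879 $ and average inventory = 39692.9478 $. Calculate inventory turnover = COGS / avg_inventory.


Turnover = 4959820.2879 / 39692.9478 = 124.9547

124.9547


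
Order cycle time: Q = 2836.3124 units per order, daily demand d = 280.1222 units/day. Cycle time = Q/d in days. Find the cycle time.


Cycle = 2836.3124 / 280.1222 = 10.1253

10.1253 days


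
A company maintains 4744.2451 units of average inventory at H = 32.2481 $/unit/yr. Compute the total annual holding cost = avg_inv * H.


Cost = 4744.2451 * 32.2481 = 152992.8904

152992.8904 $/yr


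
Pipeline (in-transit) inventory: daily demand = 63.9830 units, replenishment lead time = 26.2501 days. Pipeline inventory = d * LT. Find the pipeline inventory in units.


Pipeline = 63.9830 * 26.2501 = 1679.5601

1679.5601 units


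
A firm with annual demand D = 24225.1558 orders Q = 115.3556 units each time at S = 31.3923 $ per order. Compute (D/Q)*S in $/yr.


Number of orders = D/Q = 210.0042
Cost = 210.0042 * 31.3923 = 6592.5136

6592.5136 $/yr


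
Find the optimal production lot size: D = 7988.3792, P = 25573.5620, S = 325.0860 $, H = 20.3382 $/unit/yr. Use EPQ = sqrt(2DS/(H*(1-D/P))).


1 - D/P = 1 - 0.3124 = 0.6876
H*(1-D/P) = 13.9852
2DS = 5193820.4812
EPQ = sqrt(371380.2091) = 609.4097

609.4097 units


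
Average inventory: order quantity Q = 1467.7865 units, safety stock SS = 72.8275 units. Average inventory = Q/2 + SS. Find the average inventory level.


Q/2 = 733.8932
Avg = 733.8932 + 72.8275 = 806.7207

806.7207 units


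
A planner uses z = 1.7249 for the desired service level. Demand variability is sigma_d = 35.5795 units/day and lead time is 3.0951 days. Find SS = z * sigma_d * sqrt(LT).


sqrt(LT) = sqrt(3.0951) = 1.7593
SS = 1.7249 * 35.5795 * 1.7593 = 107.9695

107.9695 units


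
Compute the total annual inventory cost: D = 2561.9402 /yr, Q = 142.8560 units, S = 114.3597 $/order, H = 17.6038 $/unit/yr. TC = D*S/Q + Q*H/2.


Ordering cost = D*S/Q = 2050.8954
Holding cost = Q*H/2 = 1257.4042
TC = 2050.8954 + 1257.4042 = 3308.2996

3308.2996 $/yr


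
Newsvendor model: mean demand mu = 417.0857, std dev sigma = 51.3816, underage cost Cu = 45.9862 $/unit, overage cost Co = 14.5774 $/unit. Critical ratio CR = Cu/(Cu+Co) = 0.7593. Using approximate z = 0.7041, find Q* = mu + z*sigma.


CR = Cu/(Cu+Co) = 45.9862/(45.9862+14.5774) = 0.7593
z = 0.7041
Q* = 417.0857 + 0.7041 * 51.3816 = 453.2635

453.2635 units


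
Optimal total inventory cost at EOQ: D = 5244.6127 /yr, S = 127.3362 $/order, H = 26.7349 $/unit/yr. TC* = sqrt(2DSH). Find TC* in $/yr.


2*D*S*H = 35708685.8280
TC* = sqrt(35708685.8280) = 5975.6745

5975.6745 $/yr


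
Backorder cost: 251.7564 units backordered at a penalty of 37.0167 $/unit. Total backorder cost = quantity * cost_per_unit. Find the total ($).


Total = 251.7564 * 37.0167 = 9319.1911

9319.1911 $


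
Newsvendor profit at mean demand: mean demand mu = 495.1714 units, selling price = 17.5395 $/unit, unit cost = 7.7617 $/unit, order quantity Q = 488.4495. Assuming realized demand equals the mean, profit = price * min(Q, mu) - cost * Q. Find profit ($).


Sales at mu = min(488.4495, 495.1714) = 488.4495
Revenue = 17.5395 * 488.4495 = 8567.1600
Total cost = 7.7617 * 488.4495 = 3791.1985
Profit = 8567.1600 - 3791.1985 = 4775.9615

4775.9615 $


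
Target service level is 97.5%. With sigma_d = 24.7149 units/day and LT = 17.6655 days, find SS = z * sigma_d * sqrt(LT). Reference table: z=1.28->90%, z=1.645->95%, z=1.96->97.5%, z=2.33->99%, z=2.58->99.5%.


From the table, SL = 97.5% corresponds to z = 1.96
sqrt(LT) = sqrt(17.6655) = 4.2030
SS = 1.96 * 24.7149 * 4.2030 = 203.6001

203.6001 units


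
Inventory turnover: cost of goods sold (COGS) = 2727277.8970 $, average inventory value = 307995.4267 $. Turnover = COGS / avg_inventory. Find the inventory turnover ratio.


Turnover = 2727277.8970 / 307995.4267 = 8.8549

8.8549


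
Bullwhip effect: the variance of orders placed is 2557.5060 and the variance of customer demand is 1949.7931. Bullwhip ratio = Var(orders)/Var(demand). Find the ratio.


BW = 2557.5060 / 1949.7931 = 1.3117

1.3117


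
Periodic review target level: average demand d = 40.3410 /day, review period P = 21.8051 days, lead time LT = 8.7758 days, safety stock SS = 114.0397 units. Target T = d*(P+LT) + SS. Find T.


P + LT = 30.5809
d*(P+LT) = 40.3410 * 30.5809 = 1233.6641
T = 1233.6641 + 114.0397 = 1347.7038

1347.7038 units


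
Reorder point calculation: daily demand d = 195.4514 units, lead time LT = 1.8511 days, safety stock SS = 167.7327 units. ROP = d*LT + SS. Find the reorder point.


d*LT = 195.4514 * 1.8511 = 361.8001
ROP = 361.8001 + 167.7327 = 529.5328

529.5328 units


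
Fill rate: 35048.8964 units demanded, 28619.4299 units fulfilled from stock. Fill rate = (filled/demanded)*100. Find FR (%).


FR = 28619.4299 / 35048.8964 * 100 = 81.6557

81.6557%


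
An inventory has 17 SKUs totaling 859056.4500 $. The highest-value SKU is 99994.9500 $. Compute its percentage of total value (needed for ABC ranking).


Top item = 99994.9500
Total = 859056.4500
Percentage = 99994.9500 / 859056.4500 * 100 = 11.6401

11.6401%


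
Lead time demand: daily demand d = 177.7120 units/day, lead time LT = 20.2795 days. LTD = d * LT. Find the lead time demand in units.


LTD = 177.7120 * 20.2795 = 3603.9105

3603.9105 units


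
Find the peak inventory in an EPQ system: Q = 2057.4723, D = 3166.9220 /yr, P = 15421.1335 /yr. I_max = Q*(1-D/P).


D/P = 0.2054
1 - D/P = 0.7946
I_max = 2057.4723 * 0.7946 = 1634.9447

1634.9447 units


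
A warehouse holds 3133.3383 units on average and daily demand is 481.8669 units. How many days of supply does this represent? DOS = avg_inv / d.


DOS = 3133.3383 / 481.8669 = 6.5025

6.5025 days


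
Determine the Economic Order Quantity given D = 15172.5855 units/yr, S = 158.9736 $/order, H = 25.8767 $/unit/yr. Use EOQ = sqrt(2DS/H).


2*D*S = 2 * 15172.5855 * 158.9736 = 4824081.0765
2*D*S/H = 186425.6677
EOQ = sqrt(186425.6677) = 431.7704

431.7704 units


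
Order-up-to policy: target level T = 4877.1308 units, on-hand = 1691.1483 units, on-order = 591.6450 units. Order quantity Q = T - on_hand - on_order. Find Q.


Inventory position = OH + OO = 1691.1483 + 591.6450 = 2282.7933
Q = 4877.1308 - 2282.7933 = 2594.3375

2594.3375 units


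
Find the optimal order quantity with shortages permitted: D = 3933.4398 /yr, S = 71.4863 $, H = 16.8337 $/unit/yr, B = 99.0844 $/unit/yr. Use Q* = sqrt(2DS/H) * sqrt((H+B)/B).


sqrt(2DS/H) = 182.7776
sqrt((H+B)/B) = 1.0816
Q* = 182.7776 * 1.0816 = 197.6951

197.6951 units


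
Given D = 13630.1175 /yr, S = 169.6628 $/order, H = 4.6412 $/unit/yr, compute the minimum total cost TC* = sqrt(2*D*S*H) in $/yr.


2*D*S*H = 21465771.8436
TC* = sqrt(21465771.8436) = 4633.1169

4633.1169 $/yr


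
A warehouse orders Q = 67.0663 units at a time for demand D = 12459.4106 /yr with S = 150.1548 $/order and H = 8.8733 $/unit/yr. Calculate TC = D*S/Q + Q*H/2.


Ordering cost = D*S/Q = 27895.3857
Holding cost = Q*H/2 = 297.5497
TC = 27895.3857 + 297.5497 = 28192.9354

28192.9354 $/yr


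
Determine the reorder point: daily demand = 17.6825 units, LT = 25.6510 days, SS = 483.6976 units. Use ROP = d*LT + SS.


d*LT = 17.6825 * 25.6510 = 453.5738
ROP = 453.5738 + 483.6976 = 937.2714

937.2714 units


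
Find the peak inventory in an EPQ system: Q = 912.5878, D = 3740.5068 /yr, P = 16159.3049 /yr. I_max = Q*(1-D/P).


D/P = 0.2315
1 - D/P = 0.7685
I_max = 912.5878 * 0.7685 = 701.3447

701.3447 units


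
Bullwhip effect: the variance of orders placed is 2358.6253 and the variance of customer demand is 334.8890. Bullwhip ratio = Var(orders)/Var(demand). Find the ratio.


BW = 2358.6253 / 334.8890 = 7.0430

7.0430


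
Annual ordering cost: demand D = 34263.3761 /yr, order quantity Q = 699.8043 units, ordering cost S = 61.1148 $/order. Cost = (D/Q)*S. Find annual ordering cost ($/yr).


Number of orders = D/Q = 48.9614
Cost = 48.9614 * 61.1148 = 2992.2642

2992.2642 $/yr


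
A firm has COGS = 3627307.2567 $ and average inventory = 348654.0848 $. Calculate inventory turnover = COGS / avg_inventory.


Turnover = 3627307.2567 / 348654.0848 = 10.4037

10.4037


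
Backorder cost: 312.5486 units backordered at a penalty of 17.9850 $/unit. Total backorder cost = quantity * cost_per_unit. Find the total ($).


Total = 312.5486 * 17.9850 = 5621.1866

5621.1866 $


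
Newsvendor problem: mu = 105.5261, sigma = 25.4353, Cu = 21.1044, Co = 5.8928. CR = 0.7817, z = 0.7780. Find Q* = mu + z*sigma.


CR = Cu/(Cu+Co) = 21.1044/(21.1044+5.8928) = 0.7817
z = 0.7780
Q* = 105.5261 + 0.7780 * 25.4353 = 125.3148

125.3148 units


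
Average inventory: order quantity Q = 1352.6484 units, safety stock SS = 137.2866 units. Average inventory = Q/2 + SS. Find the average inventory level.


Q/2 = 676.3242
Avg = 676.3242 + 137.2866 = 813.6108

813.6108 units


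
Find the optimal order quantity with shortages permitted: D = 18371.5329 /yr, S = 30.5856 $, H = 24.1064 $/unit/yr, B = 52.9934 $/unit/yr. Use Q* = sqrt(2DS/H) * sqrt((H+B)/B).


sqrt(2DS/H) = 215.9136
sqrt((H+B)/B) = 1.2062
Q* = 215.9136 * 1.2062 = 260.4328

260.4328 units


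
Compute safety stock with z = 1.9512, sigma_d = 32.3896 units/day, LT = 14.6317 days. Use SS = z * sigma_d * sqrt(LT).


sqrt(LT) = sqrt(14.6317) = 3.8251
SS = 1.9512 * 32.3896 * 3.8251 = 241.7435

241.7435 units


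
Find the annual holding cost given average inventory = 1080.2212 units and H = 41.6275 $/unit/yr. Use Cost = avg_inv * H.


Cost = 1080.2212 * 41.6275 = 44966.9080

44966.9080 $/yr


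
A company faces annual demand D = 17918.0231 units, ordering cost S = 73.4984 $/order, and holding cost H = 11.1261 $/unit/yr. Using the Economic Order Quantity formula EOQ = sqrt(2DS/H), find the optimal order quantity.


2*D*S = 2 * 17918.0231 * 73.4984 = 2633892.0580
2*D*S/H = 236730.9352
EOQ = sqrt(236730.9352) = 486.5500

486.5500 units


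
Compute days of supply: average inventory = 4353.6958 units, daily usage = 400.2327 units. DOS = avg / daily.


DOS = 4353.6958 / 400.2327 = 10.8779

10.8779 days


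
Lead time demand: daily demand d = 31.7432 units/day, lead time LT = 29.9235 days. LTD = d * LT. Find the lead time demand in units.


LTD = 31.7432 * 29.9235 = 949.8676

949.8676 units


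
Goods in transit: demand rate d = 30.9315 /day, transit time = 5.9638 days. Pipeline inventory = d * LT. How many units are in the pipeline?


Pipeline = 30.9315 * 5.9638 = 184.4693

184.4693 units


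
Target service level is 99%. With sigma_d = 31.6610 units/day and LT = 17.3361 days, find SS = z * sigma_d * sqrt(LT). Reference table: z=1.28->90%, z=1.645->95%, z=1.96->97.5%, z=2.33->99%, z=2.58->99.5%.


From the table, SL = 99% corresponds to z = 2.33
sqrt(LT) = sqrt(17.3361) = 4.1637
SS = 2.33 * 31.6610 * 4.1637 = 307.1541

307.1541 units


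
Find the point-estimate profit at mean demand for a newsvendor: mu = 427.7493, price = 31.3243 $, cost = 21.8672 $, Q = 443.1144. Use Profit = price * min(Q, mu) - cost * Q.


Sales at mu = min(443.1144, 427.7493) = 427.7493
Revenue = 31.3243 * 427.7493 = 13398.9474
Total cost = 21.8672 * 443.1144 = 9689.6712
Profit = 13398.9474 - 9689.6712 = 3709.2762

3709.2762 $


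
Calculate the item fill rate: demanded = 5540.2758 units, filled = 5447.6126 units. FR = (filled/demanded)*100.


FR = 5447.6126 / 5540.2758 * 100 = 98.3275

98.3275%


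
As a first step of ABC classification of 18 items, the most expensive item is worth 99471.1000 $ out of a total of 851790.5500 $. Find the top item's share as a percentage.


Top item = 99471.1000
Total = 851790.5500
Percentage = 99471.1000 / 851790.5500 * 100 = 11.6779

11.6779%


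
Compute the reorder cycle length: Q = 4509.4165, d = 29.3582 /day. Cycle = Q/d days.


Cycle = 4509.4165 / 29.3582 = 153.5999

153.5999 days


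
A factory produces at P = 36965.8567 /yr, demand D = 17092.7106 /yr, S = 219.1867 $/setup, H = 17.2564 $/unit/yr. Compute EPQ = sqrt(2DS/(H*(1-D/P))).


1 - D/P = 1 - 0.4624 = 0.5376
H*(1-D/P) = 9.2772
2DS = 7492989.6609
EPQ = sqrt(807679.5456) = 898.7099

898.7099 units


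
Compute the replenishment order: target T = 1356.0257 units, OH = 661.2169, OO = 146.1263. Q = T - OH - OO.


Inventory position = OH + OO = 661.2169 + 146.1263 = 807.3432
Q = 1356.0257 - 807.3432 = 548.6825

548.6825 units


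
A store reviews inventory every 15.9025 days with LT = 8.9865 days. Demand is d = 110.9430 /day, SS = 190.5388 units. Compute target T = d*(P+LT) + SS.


P + LT = 24.8890
d*(P+LT) = 110.9430 * 24.8890 = 2761.2603
T = 2761.2603 + 190.5388 = 2951.7991

2951.7991 units


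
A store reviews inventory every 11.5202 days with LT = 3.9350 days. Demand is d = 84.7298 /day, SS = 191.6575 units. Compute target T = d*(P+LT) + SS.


P + LT = 15.4552
d*(P+LT) = 84.7298 * 15.4552 = 1309.5160
T = 1309.5160 + 191.6575 = 1501.1735

1501.1735 units


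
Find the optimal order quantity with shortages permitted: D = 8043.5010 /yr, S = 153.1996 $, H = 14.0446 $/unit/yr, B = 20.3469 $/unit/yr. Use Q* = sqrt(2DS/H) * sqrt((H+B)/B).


sqrt(2DS/H) = 418.9013
sqrt((H+B)/B) = 1.3001
Q* = 418.9013 * 1.3001 = 544.6131

544.6131 units


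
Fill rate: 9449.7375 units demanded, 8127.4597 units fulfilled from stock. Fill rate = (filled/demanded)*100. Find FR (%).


FR = 8127.4597 / 9449.7375 * 100 = 86.0073

86.0073%


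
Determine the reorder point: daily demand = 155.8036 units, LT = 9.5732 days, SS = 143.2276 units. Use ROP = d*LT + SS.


d*LT = 155.8036 * 9.5732 = 1491.5390
ROP = 1491.5390 + 143.2276 = 1634.7666

1634.7666 units


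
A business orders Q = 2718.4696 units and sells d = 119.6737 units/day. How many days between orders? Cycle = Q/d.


Cycle = 2718.4696 / 119.6737 = 22.7157

22.7157 days


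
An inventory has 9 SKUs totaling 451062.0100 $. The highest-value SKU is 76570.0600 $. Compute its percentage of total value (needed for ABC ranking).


Top item = 76570.0600
Total = 451062.0100
Percentage = 76570.0600 / 451062.0100 * 100 = 16.9755

16.9755%


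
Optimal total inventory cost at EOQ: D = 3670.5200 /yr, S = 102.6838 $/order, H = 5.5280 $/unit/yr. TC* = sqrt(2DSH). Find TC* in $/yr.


2*D*S*H = 4167038.9221
TC* = sqrt(4167038.9221) = 2041.3326

2041.3326 $/yr


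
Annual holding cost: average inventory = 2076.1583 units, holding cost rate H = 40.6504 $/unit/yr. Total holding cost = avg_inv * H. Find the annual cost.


Cost = 2076.1583 * 40.6504 = 84396.6654

84396.6654 $/yr


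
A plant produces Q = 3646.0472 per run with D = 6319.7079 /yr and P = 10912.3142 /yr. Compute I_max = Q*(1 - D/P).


D/P = 0.5791
1 - D/P = 0.4209
I_max = 3646.0472 * 0.4209 = 1534.4920

1534.4920 units


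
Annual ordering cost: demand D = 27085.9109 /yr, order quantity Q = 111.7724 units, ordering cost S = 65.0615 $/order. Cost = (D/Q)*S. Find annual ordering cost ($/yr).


Number of orders = D/Q = 242.3309
Cost = 242.3309 * 65.0615 = 15766.4145

15766.4145 $/yr


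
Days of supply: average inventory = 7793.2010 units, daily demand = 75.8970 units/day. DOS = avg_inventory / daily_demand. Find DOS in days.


DOS = 7793.2010 / 75.8970 = 102.6813

102.6813 days


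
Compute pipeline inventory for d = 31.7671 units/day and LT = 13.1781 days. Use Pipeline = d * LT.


Pipeline = 31.7671 * 13.1781 = 418.6300

418.6300 units


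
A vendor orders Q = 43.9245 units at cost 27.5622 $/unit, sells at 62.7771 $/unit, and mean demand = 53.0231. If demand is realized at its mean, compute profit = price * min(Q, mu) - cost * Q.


Sales at mu = min(43.9245, 53.0231) = 43.9245
Revenue = 62.7771 * 43.9245 = 2757.4527
Total cost = 27.5622 * 43.9245 = 1210.6559
Profit = 2757.4527 - 1210.6559 = 1546.7969

1546.7969 $


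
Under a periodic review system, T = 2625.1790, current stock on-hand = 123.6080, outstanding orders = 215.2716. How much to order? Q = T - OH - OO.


Inventory position = OH + OO = 123.6080 + 215.2716 = 338.8796
Q = 2625.1790 - 338.8796 = 2286.2994

2286.2994 units


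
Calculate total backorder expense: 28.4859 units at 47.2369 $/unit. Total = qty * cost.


Total = 28.4859 * 47.2369 = 1345.5856

1345.5856 $


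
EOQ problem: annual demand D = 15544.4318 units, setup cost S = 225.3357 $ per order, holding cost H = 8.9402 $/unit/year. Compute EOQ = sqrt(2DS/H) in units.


2*D*S = 2 * 15544.4318 * 225.3357 = 7005430.8415
2*D*S/H = 783587.7096
EOQ = sqrt(783587.7096) = 885.2049

885.2049 units


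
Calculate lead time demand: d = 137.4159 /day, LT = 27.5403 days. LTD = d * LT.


LTD = 137.4159 * 27.5403 = 3784.4751

3784.4751 units


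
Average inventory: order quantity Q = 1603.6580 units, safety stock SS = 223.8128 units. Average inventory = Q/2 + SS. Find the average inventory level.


Q/2 = 801.8290
Avg = 801.8290 + 223.8128 = 1025.6418

1025.6418 units


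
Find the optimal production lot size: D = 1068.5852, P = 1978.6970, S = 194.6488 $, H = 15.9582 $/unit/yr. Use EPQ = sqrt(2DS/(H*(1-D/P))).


1 - D/P = 1 - 0.5400 = 0.4600
H*(1-D/P) = 7.3401
2DS = 415997.6538
EPQ = sqrt(56674.9998) = 238.0651

238.0651 units


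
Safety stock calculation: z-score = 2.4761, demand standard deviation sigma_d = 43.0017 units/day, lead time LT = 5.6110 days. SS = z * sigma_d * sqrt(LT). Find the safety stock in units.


sqrt(LT) = sqrt(5.6110) = 2.3688
SS = 2.4761 * 43.0017 * 2.3688 = 252.2168

252.2168 units


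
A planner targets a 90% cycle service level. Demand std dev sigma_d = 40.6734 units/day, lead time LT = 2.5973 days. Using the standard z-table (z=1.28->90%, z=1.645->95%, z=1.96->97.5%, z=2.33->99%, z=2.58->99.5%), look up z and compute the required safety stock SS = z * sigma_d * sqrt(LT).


From the table, SL = 90% corresponds to z = 1.28
sqrt(LT) = sqrt(2.5973) = 1.6116
SS = 1.28 * 40.6734 * 1.6116 = 83.9038

83.9038 units


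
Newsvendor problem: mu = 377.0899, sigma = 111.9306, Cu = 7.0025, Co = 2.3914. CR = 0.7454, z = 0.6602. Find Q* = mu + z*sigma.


CR = Cu/(Cu+Co) = 7.0025/(7.0025+2.3914) = 0.7454
z = 0.6602
Q* = 377.0899 + 0.6602 * 111.9306 = 450.9865

450.9865 units


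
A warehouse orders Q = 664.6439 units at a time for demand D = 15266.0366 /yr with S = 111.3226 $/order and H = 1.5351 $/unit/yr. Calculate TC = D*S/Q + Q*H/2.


Ordering cost = D*S/Q = 2556.9405
Holding cost = Q*H/2 = 510.1474
TC = 2556.9405 + 510.1474 = 3067.0879

3067.0879 $/yr


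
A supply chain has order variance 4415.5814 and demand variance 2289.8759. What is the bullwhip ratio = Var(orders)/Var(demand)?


BW = 4415.5814 / 2289.8759 = 1.9283

1.9283


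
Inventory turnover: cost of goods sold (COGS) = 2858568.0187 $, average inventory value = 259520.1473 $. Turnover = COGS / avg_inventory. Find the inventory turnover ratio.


Turnover = 2858568.0187 / 259520.1473 = 11.0148

11.0148


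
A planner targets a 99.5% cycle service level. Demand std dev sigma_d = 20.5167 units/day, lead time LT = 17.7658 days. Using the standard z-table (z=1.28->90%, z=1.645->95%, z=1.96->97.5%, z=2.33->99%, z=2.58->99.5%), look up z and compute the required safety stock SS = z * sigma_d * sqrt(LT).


From the table, SL = 99.5% corresponds to z = 2.58
sqrt(LT) = sqrt(17.7658) = 4.2149
SS = 2.58 * 20.5167 * 4.2149 = 223.1103

223.1103 units


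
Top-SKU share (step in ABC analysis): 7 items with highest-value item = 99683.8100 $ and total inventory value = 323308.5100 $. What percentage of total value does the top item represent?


Top item = 99683.8100
Total = 323308.5100
Percentage = 99683.8100 / 323308.5100 * 100 = 30.8324

30.8324%


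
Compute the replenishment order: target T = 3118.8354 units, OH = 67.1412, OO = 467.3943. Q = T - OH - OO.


Inventory position = OH + OO = 67.1412 + 467.3943 = 534.5355
Q = 3118.8354 - 534.5355 = 2584.2999

2584.2999 units


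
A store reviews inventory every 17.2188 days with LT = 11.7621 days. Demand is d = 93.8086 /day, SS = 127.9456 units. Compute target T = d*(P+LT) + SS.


P + LT = 28.9809
d*(P+LT) = 93.8086 * 28.9809 = 2718.6577
T = 2718.6577 + 127.9456 = 2846.6033

2846.6033 units


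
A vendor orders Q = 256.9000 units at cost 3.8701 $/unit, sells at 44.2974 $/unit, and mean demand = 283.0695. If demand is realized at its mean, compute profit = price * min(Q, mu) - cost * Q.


Sales at mu = min(256.9000, 283.0695) = 256.9000
Revenue = 44.2974 * 256.9000 = 11380.0021
Total cost = 3.8701 * 256.9000 = 994.2287
Profit = 11380.0021 - 994.2287 = 10385.7734

10385.7734 $


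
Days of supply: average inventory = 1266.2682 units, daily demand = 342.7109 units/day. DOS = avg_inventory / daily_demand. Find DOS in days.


DOS = 1266.2682 / 342.7109 = 3.6949

3.6949 days


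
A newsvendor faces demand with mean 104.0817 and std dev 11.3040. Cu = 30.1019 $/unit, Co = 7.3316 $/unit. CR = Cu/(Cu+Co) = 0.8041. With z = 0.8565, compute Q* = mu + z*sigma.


CR = Cu/(Cu+Co) = 30.1019/(30.1019+7.3316) = 0.8041
z = 0.8565
Q* = 104.0817 + 0.8565 * 11.3040 = 113.7636

113.7636 units
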